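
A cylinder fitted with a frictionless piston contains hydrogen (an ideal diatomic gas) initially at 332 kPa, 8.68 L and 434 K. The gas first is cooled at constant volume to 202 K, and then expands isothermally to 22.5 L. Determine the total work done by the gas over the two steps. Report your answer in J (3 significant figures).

Step 1 (isochoric): W = 0 (constant volume).
After step 1: P = 154.5 kPa (V unchanged).
Step 2 (isothermal): W = P₁V₁ ln(V₂/V₁) = (1341) ln(22.5/8.68) = 1278 J.
W_total = 0 + 1278 = 1278 J.

W_total ≈ 1280 J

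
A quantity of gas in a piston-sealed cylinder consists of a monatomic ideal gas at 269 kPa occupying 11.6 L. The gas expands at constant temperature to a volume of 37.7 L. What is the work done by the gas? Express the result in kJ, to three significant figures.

Isothermal: W = nRT ln(V₂/V₁) = P₁V₁ ln(V₂/V₁).
P₁V₁ = (269 kPa)(11.6 L) = 3120 J.
W = 3120 × ln(37.7/11.6) = 3120 × 1.179
W_by_gas = 3678 J.

W ≈ 3.68 kJ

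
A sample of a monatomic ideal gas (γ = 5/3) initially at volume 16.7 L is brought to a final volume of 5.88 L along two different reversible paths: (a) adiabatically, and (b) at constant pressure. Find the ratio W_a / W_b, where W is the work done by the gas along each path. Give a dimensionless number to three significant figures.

W_a / W_b ≈ 2.33

Path (a) adiabatic: W = P₁V₁(1 − (V₁/V₂)^(γ−1))/(γ−1) → W_a/(P₁V₁) = -1.508.
Path (b) isobaric: W = P₁(V₂ − V₁) → W_b/(P₁V₁) = -0.6479.
W_a / W_b = -1.508 / -0.6479 = 2.328.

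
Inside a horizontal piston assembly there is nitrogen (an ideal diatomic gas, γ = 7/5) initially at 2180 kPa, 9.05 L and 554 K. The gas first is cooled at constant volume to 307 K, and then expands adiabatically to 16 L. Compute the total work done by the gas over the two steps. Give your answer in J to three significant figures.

Step 1 (isochoric): W = 0 (constant volume).
After step 1: P = 1208 kPa (V unchanged).
Step 2 (adiabatic): W = (P₁V₁ − P₂V₂)/(γ−1) = (10933 − 8705)/0.4 = 5571 J.
W_total = 0 + 5571 = 5571 J.

W_total ≈ 5570 J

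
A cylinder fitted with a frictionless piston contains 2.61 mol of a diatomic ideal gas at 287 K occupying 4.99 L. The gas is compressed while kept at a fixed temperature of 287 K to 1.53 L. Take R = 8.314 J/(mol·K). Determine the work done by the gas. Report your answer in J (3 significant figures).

W ≈ -7360 J

Isothermal: W = nRT ln(V₂/V₁).
W = (2.61)(8.314)(287) × ln(1.53/4.99)
  = 6228 × -1.182
W_by_gas = -7362 J.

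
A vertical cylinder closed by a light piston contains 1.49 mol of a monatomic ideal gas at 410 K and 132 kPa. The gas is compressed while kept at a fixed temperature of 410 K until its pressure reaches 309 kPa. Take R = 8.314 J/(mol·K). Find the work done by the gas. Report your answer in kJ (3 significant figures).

W ≈ -4.32 kJ

Isothermal process: W = nRT ln(V₂/V₁) = nRT ln(P₁/P₂).
W = (1.49)(8.314)(410) × ln(132/309)
  = 5079 × ln(0.4272) = 5079 × -0.8505
W_by_gas = -4320 J.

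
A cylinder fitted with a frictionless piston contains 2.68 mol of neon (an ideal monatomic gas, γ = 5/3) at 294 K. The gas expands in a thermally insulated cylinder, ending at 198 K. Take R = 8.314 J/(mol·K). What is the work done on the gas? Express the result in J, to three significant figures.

W ≈ -3210 J

Adiabatic ⇒ Q = 0, so W_by = −ΔU = nCᵥ(T₁ − T₂).
Cᵥ = 3R/2 = 12.47 J/(mol·K).
W = (2.68)(12.47)(294 − 198) = 3209 J.
Work on gas = −W_by = -3209 J.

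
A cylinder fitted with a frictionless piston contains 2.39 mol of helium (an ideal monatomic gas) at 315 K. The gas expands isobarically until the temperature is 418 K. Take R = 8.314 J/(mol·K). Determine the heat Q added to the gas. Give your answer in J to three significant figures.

Q ≈ 5120 J

Isobaric: W = nRΔT = (2.39)(8.314)(103) = 2047 J.
ΔU = nCᵥΔT with Cᵥ = 3R/2: ΔU = (2.39)(12.47)(103) = 3070 J.
Q = ΔU + W = 3070 + 2047 = 5117 J.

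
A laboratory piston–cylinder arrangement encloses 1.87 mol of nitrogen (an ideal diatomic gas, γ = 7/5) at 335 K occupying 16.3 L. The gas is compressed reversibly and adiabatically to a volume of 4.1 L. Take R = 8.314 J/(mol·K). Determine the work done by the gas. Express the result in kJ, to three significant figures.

Adiabatic: TV^(γ−1) = const with γ = 7/5.
T₂ = T₁ (V₁/V₂)^(γ−1) = 335 × (16.3/4.1)^0.4 = 335 × 1.737 = 581.8 K.
W_by = nCᵥ(T₁ − T₂) = (1.87)(20.79)(335 − 581.8) = -9594 J.

W ≈ -9.59 kJ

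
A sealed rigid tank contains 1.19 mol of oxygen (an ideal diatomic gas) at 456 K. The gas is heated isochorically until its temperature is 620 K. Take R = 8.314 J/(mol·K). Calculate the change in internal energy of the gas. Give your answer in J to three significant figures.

Constant volume ⇒ W = 0, so Q = ΔU = nCᵥΔT with Cᵥ = 5R/2 = 20.79 J/(mol·K).
ΔU = (1.19)(20.79)(620 − 456) = 4056 J.

ΔU ≈ 4060 J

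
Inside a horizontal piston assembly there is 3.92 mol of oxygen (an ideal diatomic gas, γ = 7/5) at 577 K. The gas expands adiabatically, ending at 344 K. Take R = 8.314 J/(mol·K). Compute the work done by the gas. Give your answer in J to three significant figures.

W ≈ 19000 J

Adiabatic ⇒ Q = 0, so W_by = −ΔU = nCᵥ(T₁ − T₂).
Cᵥ = 5R/2 = 20.79 J/(mol·K).
W = (3.92)(20.79)(577 − 344) = 18984 J.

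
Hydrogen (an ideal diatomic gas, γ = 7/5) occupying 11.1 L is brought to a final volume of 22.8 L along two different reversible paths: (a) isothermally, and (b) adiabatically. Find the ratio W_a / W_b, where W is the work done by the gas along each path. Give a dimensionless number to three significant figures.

W_a / W_b ≈ 1.15

Path (a) isothermal: W = P₁V₁ ln(V₂/V₁) → W_a/(P₁V₁) = 0.7198.
Path (b) adiabatic: W = P₁V₁(1 − (V₁/V₂)^(γ−1))/(γ−1) → W_b/(P₁V₁) = 0.6255.
W_a / W_b = 0.7198 / 0.6255 = 1.151.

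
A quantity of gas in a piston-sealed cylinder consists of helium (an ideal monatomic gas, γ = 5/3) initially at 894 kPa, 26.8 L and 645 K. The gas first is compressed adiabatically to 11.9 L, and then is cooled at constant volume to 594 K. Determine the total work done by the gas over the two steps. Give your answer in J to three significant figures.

W_total ≈ -25800 J

Step 1 (adiabatic): W = (P₁V₁ − P₂V₂)/(γ−1) = (23959 − 41165)/0.667 = -25809 J.
Step 2 (isochoric): W = 0 (constant volume).
W_total = -25809 + 0 = -25809 J.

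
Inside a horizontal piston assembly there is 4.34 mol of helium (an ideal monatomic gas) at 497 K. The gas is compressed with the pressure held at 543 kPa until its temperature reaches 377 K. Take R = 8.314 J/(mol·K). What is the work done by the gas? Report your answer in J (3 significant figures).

Isobaric: W = P ΔV = nR ΔT.
W = (4.34)(8.314)(377 − 497) = -4330 J.

W ≈ -4330 J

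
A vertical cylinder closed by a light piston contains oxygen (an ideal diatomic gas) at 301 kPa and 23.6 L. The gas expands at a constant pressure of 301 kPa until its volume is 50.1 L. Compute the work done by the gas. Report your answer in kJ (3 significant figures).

W ≈ 7.98 kJ

Isobaric: W = P ΔV.
W = (301 kPa)(50.1 − 23.6 L) = (301)(26.5) = 7976 J.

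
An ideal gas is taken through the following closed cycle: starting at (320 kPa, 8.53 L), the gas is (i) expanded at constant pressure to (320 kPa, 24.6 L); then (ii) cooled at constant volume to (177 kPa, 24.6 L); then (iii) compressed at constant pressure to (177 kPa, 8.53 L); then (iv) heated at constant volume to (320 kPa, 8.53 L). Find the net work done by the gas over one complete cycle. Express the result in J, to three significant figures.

Constant-volume legs do no work.
W(i) = (320)(24.6 − 8.53) = 5142 J; W(iii) = (177)(8.53 − 24.6) = -2844 J.
W_net = 5142 − 2844 = 2298 J (the clockwise enclosed area).

W_net ≈ 2300 J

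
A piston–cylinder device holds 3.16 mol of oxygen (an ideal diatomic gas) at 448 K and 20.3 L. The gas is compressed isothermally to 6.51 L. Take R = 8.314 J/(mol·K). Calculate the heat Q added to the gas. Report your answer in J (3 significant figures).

Q ≈ -13400 J

Isothermal ⇒ ΔU = 0, so Q = W = nRT ln(V₂/V₁).
Q = (3.16)(8.314)(448) ln(6.51/20.3) = 11770 × -1.137 = -13386 J.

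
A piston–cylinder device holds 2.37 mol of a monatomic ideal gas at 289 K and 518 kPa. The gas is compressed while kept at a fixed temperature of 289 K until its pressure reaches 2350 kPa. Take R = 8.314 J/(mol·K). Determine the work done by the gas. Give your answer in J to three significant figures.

W ≈ -8610 J

Isothermal process: W = nRT ln(V₂/V₁) = nRT ln(P₁/P₂).
W = (2.37)(8.314)(289) × ln(518/2350)
  = 5695 × ln(0.2204) = 5695 × -1.512
W_by_gas = -8611 J.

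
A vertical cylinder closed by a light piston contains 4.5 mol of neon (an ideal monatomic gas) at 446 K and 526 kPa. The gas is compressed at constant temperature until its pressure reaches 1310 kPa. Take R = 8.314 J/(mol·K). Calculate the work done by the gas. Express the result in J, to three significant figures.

Isothermal process: W = nRT ln(V₂/V₁) = nRT ln(P₁/P₂).
W = (4.5)(8.314)(446) × ln(526/1310)
  = 16686 × ln(0.4015) = 16686 × -0.9125
W_by_gas = -15226 J.

W ≈ -15200 J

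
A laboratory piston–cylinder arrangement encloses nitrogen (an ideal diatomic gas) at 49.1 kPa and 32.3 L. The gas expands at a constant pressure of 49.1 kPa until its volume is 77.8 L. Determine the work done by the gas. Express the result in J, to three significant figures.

Isobaric: W = P ΔV.
W = (49.1 kPa)(77.8 − 32.3 L) = (49.1)(45.5) = 2234 J.

W ≈ 2230 J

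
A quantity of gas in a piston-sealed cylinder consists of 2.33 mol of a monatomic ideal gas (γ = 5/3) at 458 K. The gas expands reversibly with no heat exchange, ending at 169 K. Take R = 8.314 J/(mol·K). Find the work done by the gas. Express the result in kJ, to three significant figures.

Adiabatic ⇒ Q = 0, so W_by = −ΔU = nCᵥ(T₁ − T₂).
Cᵥ = 3R/2 = 12.47 J/(mol·K).
W = (2.33)(12.47)(458 − 169) = 8398 J.

W ≈ 8.40 kJ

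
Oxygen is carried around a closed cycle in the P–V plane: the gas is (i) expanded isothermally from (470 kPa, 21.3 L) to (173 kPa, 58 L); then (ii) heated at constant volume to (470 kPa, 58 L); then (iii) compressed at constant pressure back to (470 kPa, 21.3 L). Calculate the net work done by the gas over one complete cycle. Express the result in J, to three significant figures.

Leg (i): W = PᵢVᵢ ln(V_f/Vᵢ) = (10011) ln(58/21.3) = 10028 J.
Leg (ii): W = 0.
Leg (iii): W = PΔV = (470)(21.3 − 58) = -17249 J.
W_net = 10028 − 17249 = -7221 J.

W_net ≈ -7220 J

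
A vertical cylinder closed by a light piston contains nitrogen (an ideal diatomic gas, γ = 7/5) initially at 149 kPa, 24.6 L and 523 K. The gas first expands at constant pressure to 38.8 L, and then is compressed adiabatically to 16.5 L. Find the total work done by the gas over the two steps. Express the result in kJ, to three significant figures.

W_total ≈ -3.78 kJ

Step 1 (isobaric): W = PΔV = (149 kPa)(38.8 − 24.6 L) = 2116 J.
After step 1: P = 149 kPa, V = 38.8 L, T = 824.9 K.
Step 2 (adiabatic): W = (P₁V₁ − P₂V₂)/(γ−1) = (5781 − 8139)/0.4 = -5894 J.
W_total = 2116 − 5894 = -3778 J.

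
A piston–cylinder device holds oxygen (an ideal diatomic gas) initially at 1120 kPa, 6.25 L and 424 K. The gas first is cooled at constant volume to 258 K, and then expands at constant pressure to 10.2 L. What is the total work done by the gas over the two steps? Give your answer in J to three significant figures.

W_total ≈ 2690 J

Step 1 (isochoric): W = 0 (constant volume).
After step 1: P = 681.5 kPa (V unchanged).
Step 2 (isobaric): W = PΔV = (681.5 kPa)(10.2 − 6.25 L) = 2692 J.
W_total = 0 + 2692 = 2692 J.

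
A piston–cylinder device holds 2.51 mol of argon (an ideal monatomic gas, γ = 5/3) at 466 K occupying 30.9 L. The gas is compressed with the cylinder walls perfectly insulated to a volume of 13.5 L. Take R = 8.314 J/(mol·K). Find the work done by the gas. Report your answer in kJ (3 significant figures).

W ≈ -10.7 kJ

Adiabatic: TV^(γ−1) = const with γ = 5/3.
T₂ = T₁ (V₁/V₂)^(γ−1) = 466 × (30.9/13.5)^0.667 = 466 × 1.737 = 809.3 K.
W_by = nCᵥ(T₁ − T₂) = (2.51)(12.47)(466 − 809.3) = -10748 J.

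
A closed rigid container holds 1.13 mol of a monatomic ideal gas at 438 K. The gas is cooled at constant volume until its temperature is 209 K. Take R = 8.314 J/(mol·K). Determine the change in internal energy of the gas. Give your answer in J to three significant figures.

ΔU ≈ -3230 J

Constant volume ⇒ W = 0, so Q = ΔU = nCᵥΔT with Cᵥ = 3R/2 = 12.47 J/(mol·K).
ΔU = (1.13)(12.47)(209 − 438) = -3227 J.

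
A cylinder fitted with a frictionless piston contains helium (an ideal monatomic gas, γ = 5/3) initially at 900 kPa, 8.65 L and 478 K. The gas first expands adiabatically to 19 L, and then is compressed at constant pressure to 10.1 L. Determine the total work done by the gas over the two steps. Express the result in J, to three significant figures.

Step 1 (adiabatic): W = (P₁V₁ − P₂V₂)/(γ−1) = (7785 − 4607)/0.667 = 4767 J.
After step 1: P = 242.5 kPa, V = 19 L, T = 282.9 K.
Step 2 (isobaric): W = PΔV = (242.5 kPa)(10.1 − 19 L) = -2158 J.
W_total = 4767 − 2158 = 2609 J.

W_total ≈ 2610 J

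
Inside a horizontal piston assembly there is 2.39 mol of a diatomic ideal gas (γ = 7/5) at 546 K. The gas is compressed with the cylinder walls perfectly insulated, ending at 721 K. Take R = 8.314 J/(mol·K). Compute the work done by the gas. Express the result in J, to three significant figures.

Adiabatic ⇒ Q = 0, so W_by = −ΔU = nCᵥ(T₁ − T₂).
Cᵥ = 5R/2 = 20.79 J/(mol·K).
W = (2.39)(20.79)(546 − 721) = -8693 J.

W ≈ -8690 J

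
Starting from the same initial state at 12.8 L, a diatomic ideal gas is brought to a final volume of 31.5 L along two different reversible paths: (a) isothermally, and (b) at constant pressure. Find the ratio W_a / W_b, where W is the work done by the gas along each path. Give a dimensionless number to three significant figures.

Path (a) isothermal: W = P₁V₁ ln(V₂/V₁) → W_a/(P₁V₁) = 0.9005.
Path (b) isobaric: W = P₁(V₂ − V₁) → W_b/(P₁V₁) = 1.461.
W_a / W_b = 0.9005 / 1.461 = 0.6164.

W_a / W_b ≈ 0.616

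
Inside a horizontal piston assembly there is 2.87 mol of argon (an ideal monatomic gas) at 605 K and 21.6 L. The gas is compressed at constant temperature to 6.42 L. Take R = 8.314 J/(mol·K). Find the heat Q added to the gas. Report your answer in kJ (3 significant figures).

Isothermal ⇒ ΔU = 0, so Q = W = nRT ln(V₂/V₁).
Q = (2.87)(8.314)(605) ln(6.42/21.6) = 14436 × -1.213 = -17515 J.

Q ≈ -17.5 kJ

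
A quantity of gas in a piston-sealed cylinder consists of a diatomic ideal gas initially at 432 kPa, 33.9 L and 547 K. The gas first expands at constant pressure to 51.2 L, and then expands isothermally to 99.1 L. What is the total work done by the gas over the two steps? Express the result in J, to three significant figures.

Step 1 (isobaric): W = PΔV = (432 kPa)(51.2 − 33.9 L) = 7474 J.
After step 1: P = 432 kPa, V = 51.2 L, T = 826.1 K.
Step 2 (isothermal): W = P₁V₁ ln(V₂/V₁) = (22118) ln(99.1/51.2) = 14607 J.
W_total = 7474 + 14607 = 22080 J.

W_total ≈ 22100 J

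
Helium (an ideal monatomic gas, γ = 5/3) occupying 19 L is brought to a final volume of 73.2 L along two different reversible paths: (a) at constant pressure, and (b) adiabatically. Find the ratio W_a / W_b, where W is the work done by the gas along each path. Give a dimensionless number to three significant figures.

W_a / W_b ≈ 3.21

Path (a) isobaric: W = P₁(V₂ − V₁) → W_a/(P₁V₁) = 2.853.
Path (b) adiabatic: W = P₁V₁(1 − (V₁/V₂)^(γ−1))/(γ−1) → W_b/(P₁V₁) = 0.8896.
W_a / W_b = 2.853 / 0.8896 = 3.207.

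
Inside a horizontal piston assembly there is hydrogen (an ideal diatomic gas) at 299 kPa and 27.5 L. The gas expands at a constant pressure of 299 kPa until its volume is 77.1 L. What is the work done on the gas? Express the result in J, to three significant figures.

Isobaric: W = P ΔV.
W = (299 kPa)(77.1 − 27.5 L) = (299)(49.6) = 14830 J.
Work on gas = −W_by = -14830 J.

W ≈ -14800 J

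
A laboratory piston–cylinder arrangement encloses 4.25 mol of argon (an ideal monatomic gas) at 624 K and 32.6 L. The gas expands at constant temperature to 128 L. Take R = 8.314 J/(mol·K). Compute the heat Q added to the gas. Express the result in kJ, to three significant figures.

Q ≈ 30.2 kJ

Isothermal ⇒ ΔU = 0, so Q = W = nRT ln(V₂/V₁).
Q = (4.25)(8.314)(624) ln(128/32.6) = 22049 × 1.368 = 30156 J.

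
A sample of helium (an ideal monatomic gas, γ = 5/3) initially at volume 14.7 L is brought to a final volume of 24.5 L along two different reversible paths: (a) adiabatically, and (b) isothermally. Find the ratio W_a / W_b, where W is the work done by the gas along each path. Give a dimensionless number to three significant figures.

Path (a) adiabatic: W = P₁V₁(1 − (V₁/V₂)^(γ−1))/(γ−1) → W_a/(P₁V₁) = 0.4329.
Path (b) isothermal: W = P₁V₁ ln(V₂/V₁) → W_b/(P₁V₁) = 0.5108.
W_a / W_b = 0.4329 / 0.5108 = 0.8475.

W_a / W_b ≈ 0.848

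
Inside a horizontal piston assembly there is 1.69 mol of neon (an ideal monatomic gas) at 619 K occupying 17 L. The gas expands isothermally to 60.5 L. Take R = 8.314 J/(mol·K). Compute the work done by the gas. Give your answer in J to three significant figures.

W ≈ 11000 J

Isothermal: W = nRT ln(V₂/V₁).
W = (1.69)(8.314)(619) × ln(60.5/17)
  = 8697 × 1.269
W_by_gas = 11041 J.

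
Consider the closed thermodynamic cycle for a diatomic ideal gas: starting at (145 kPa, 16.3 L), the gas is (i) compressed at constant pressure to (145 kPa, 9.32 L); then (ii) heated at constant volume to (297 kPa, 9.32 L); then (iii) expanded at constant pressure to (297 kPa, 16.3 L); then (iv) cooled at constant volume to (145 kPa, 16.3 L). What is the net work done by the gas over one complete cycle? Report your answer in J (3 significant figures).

Constant-volume legs do no work.
W(i) = (145)(9.32 − 16.3) = -1012 J; W(iii) = (297)(16.3 − 9.32) = 2073 J.
W_net = -1012 + 2073 = 1061 J (the clockwise enclosed area).

W_net ≈ 1060 J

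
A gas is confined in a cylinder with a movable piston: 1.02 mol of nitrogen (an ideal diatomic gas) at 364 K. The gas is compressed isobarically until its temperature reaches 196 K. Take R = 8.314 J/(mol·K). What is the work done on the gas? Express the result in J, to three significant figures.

W ≈ 1420 J

Isobaric: W = P ΔV = nR ΔT.
W = (1.02)(8.314)(196 − 364) = -1425 J.
Work on gas = −W_by = 1425 J.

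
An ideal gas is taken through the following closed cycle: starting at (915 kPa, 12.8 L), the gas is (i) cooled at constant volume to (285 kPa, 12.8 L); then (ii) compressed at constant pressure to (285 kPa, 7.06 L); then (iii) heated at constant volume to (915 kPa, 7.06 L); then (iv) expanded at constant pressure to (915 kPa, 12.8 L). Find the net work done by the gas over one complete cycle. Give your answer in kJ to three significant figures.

Constant-volume legs do no work.
W(ii) = (285)(7.06 − 12.8) = -1636 J; W(iv) = (915)(12.8 − 7.06) = 5252 J.
W_net = -1636 + 5252 = 3616 J (the clockwise enclosed area).

W_net ≈ 3.62 kJ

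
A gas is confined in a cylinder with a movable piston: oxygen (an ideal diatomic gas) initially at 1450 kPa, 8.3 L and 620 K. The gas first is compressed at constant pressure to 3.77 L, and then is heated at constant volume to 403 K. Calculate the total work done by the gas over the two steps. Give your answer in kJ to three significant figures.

Step 1 (isobaric): W = PΔV = (1450 kPa)(3.77 − 8.3 L) = -6569 J.
Step 2 (isochoric): W = 0 (constant volume).
W_total = -6569 + 0 = -6569 J.

W_total ≈ -6.57 kJ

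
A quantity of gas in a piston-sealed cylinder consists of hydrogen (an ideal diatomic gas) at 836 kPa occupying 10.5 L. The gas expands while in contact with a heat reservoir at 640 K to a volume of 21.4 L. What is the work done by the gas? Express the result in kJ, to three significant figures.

W ≈ 6.25 kJ

Isothermal: W = nRT ln(V₂/V₁) = P₁V₁ ln(V₂/V₁).
P₁V₁ = (836 kPa)(10.5 L) = 8778 J.
W = 8778 × ln(21.4/10.5) = 8778 × 0.712
W_by_gas = 6250 J.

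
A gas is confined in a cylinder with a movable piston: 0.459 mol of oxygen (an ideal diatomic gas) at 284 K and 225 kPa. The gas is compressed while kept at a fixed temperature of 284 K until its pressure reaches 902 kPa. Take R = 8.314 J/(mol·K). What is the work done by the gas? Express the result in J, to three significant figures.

Isothermal process: W = nRT ln(V₂/V₁) = nRT ln(P₁/P₂).
W = (0.459)(8.314)(284) × ln(225/902)
  = 1084 × ln(0.2494) = 1084 × -1.389
W_by_gas = -1505 J.

W ≈ -1500 J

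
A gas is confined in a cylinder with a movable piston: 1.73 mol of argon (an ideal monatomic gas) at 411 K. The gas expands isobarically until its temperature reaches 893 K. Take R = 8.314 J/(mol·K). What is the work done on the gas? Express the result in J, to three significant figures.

W ≈ -6930 J

Isobaric: W = P ΔV = nR ΔT.
W = (1.73)(8.314)(893 − 411) = 6933 J.
Work on gas = −W_by = -6933 J.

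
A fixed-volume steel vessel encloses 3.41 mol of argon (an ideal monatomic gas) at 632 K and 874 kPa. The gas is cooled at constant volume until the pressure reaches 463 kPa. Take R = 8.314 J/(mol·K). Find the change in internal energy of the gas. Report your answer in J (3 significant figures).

Constant volume ⇒ W = 0, so Q = ΔU = nCᵥΔT with Cᵥ = 3R/2 = 12.47 J/(mol·K).
At constant V, T₂/T₁ = P₂/P₁ ⇒ ΔT = T₁(P₂/P₁ − 1) = 632·(463/874 − 1) = -297.2 K.
ΔU = (3.41)(12.47)(-297.2) = -12639 J.

ΔU ≈ -12600 J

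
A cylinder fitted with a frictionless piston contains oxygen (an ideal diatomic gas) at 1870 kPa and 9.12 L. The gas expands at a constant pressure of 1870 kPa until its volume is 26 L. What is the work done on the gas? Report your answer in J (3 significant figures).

Isobaric: W = P ΔV.
W = (1870 kPa)(26 − 9.12 L) = (1870)(16.88) = 31566 J.
Work on gas = −W_by = -31566 J.

W ≈ -31600 J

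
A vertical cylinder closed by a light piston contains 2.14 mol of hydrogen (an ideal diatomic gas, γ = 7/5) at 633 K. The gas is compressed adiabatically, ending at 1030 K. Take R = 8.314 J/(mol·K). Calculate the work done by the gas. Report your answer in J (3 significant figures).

W ≈ -17700 J

Adiabatic ⇒ Q = 0, so W_by = −ΔU = nCᵥ(T₁ − T₂).
Cᵥ = 5R/2 = 20.79 J/(mol·K).
W = (2.14)(20.79)(633 − 1030) = -17659 J.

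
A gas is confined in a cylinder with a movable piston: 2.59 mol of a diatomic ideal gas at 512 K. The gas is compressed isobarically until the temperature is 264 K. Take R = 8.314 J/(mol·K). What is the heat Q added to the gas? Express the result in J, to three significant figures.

Q ≈ -18700 J

Isobaric: W = nRΔT = (2.59)(8.314)(-248) = -5340 J.
ΔU = nCᵥΔT with Cᵥ = 5R/2: ΔU = (2.59)(20.79)(-248) = -13351 J.
Q = ΔU + W = -13351 − 5340 = -18691 J.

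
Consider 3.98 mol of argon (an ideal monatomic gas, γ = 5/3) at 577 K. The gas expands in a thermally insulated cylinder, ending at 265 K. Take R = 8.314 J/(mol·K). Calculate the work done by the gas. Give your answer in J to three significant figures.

Adiabatic ⇒ Q = 0, so W_by = −ΔU = nCᵥ(T₁ − T₂).
Cᵥ = 3R/2 = 12.47 J/(mol·K).
W = (3.98)(12.47)(577 − 265) = 15486 J.

W ≈ 15500 J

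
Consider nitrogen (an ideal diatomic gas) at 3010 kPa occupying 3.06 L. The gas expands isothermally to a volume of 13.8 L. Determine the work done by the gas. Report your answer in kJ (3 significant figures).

W ≈ 13.9 kJ

Isothermal: W = nRT ln(V₂/V₁) = P₁V₁ ln(V₂/V₁).
P₁V₁ = (3010 kPa)(3.06 L) = 9211 J.
W = 9211 × ln(13.8/3.06) = 9211 × 1.506
W_by_gas = 13874 J.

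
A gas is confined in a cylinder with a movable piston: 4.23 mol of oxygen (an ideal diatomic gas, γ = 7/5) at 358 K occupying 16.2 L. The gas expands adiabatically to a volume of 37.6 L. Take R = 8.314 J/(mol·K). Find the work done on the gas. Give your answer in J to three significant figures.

W ≈ -9000 J

Adiabatic: TV^(γ−1) = const with γ = 7/5.
T₂ = T₁ (V₁/V₂)^(γ−1) = 358 × (16.2/37.6)^0.4 = 358 × 0.7141 = 255.6 K.
W_by = nCᵥ(T₁ − T₂) = (4.23)(20.79)(358 − 255.6) = 9000 J.
Work on gas = −W_by = -9000 J.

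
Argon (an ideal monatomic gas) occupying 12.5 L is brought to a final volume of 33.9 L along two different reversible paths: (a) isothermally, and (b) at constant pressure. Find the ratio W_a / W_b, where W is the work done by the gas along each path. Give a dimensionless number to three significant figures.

Path (a) isothermal: W = P₁V₁ ln(V₂/V₁) → W_a/(P₁V₁) = 0.9977.
Path (b) isobaric: W = P₁(V₂ − V₁) → W_b/(P₁V₁) = 1.712.
W_a / W_b = 0.9977 / 1.712 = 0.5828.

W_a / W_b ≈ 0.583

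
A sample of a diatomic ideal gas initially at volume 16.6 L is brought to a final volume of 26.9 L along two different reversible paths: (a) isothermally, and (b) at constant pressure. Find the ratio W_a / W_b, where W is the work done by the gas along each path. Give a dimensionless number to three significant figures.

W_a / W_b ≈ 0.778

Path (a) isothermal: W = P₁V₁ ln(V₂/V₁) → W_a/(P₁V₁) = 0.4827.
Path (b) isobaric: W = P₁(V₂ − V₁) → W_b/(P₁V₁) = 0.6205.
W_a / W_b = 0.4827 / 0.6205 = 0.778.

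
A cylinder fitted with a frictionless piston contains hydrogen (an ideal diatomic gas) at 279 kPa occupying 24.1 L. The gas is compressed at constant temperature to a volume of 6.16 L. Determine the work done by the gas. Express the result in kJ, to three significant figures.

W ≈ -9.17 kJ

Isothermal: W = nRT ln(V₂/V₁) = P₁V₁ ln(V₂/V₁).
P₁V₁ = (279 kPa)(24.1 L) = 6724 J.
W = 6724 × ln(6.16/24.1) = 6724 × -1.364
W_by_gas = -9172 J.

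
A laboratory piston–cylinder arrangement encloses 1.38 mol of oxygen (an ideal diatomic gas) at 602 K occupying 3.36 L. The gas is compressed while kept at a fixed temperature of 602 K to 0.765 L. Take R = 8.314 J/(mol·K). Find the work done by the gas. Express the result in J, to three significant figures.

W ≈ -10200 J

Isothermal: W = nRT ln(V₂/V₁).
W = (1.38)(8.314)(602) × ln(0.765/3.36)
  = 6907 × -1.48
W_by_gas = -10221 J.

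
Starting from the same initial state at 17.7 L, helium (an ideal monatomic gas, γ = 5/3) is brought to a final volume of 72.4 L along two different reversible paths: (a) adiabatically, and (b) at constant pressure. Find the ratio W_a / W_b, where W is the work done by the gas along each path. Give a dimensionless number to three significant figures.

Path (a) adiabatic: W = P₁V₁(1 − (V₁/V₂)^(γ−1))/(γ−1) → W_a/(P₁V₁) = 0.9135.
Path (b) isobaric: W = P₁(V₂ − V₁) → W_b/(P₁V₁) = 3.09.
W_a / W_b = 0.9135 / 3.09 = 0.2956.

W_a / W_b ≈ 0.296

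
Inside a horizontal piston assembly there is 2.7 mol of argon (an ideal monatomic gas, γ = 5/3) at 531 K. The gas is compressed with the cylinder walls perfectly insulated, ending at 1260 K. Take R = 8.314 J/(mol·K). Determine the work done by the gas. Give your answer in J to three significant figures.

W ≈ -24500 J

Adiabatic ⇒ Q = 0, so W_by = −ΔU = nCᵥ(T₁ − T₂).
Cᵥ = 3R/2 = 12.47 J/(mol·K).
W = (2.7)(12.47)(531 − 1260) = -24547 J.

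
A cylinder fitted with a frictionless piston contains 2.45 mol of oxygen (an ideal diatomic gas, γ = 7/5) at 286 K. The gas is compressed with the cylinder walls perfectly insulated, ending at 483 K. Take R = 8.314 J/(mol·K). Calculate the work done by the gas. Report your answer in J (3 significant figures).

Adiabatic ⇒ Q = 0, so W_by = −ΔU = nCᵥ(T₁ − T₂).
Cᵥ = 5R/2 = 20.79 J/(mol·K).
W = (2.45)(20.79)(286 − 483) = -10032 J.

W ≈ -10000 J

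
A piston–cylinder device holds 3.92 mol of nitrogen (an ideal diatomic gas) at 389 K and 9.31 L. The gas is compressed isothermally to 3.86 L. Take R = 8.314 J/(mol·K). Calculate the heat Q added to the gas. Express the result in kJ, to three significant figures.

Q ≈ -11.2 kJ

Isothermal ⇒ ΔU = 0, so Q = W = nRT ln(V₂/V₁).
Q = (3.92)(8.314)(389) ln(3.86/9.31) = 12678 × -0.8804 = -11162 J.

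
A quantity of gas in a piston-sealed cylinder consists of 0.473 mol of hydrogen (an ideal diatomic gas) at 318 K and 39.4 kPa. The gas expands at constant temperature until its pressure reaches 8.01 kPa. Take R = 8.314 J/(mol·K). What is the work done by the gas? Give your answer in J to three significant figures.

Isothermal process: W = nRT ln(V₂/V₁) = nRT ln(P₁/P₂).
W = (0.473)(8.314)(318) × ln(39.4/8.01)
  = 1251 × ln(4.919) = 1251 × 1.593
W_by_gas = 1992 J.

W ≈ 1990 J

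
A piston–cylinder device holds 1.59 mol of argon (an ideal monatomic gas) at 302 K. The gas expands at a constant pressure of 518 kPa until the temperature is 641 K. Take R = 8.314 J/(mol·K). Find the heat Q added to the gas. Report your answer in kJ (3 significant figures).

Isobaric: W = nRΔT = (1.59)(8.314)(339) = 4481 J.
ΔU = nCᵥΔT with Cᵥ = 3R/2: ΔU = (1.59)(12.47)(339) = 6722 J.
Q = ΔU + W = 6722 + 4481 = 11203 J.

Q ≈ 11.2 kJ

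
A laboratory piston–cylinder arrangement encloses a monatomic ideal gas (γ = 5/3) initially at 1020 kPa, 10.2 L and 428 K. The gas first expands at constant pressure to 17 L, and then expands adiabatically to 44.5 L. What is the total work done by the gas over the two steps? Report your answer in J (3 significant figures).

W_total ≈ 19300 J

Step 1 (isobaric): W = PΔV = (1020 kPa)(17 − 10.2 L) = 6936 J.
After step 1: P = 1020 kPa, V = 17 L, T = 713.3 K.
Step 2 (adiabatic): W = (P₁V₁ − P₂V₂)/(γ−1) = (17340 − 9129)/0.667 = 12316 J.
W_total = 6936 + 12316 = 19252 J.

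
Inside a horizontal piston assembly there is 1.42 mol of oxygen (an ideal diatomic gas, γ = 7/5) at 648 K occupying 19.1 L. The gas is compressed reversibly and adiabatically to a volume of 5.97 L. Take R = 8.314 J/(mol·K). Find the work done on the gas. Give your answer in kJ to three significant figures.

W ≈ 11.3 kJ

Adiabatic: TV^(γ−1) = const with γ = 7/5.
T₂ = T₁ (V₁/V₂)^(γ−1) = 648 × (19.1/5.97)^0.4 = 648 × 1.592 = 1032 K.
W_by = nCᵥ(T₁ − T₂) = (1.42)(20.79)(648 − 1032) = -11328 J.
Work on gas = −W_by = 11328 J.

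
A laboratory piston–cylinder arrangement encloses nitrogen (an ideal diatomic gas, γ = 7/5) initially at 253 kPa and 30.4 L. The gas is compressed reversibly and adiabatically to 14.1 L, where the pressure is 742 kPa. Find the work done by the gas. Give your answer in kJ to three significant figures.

Adiabatic: W = (P₁V₁ − P₂V₂)/(γ − 1) with γ = 7/5.
P₁V₁ = 7691 J, P₂V₂ = 10462 J.
W = (7691 − 10462) / 0.4 = -6927 J.

W ≈ -6.93 kJ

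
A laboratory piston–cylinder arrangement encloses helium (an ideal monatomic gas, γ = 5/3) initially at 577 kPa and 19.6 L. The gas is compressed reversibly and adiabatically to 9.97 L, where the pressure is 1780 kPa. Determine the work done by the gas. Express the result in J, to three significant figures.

Adiabatic: W = (P₁V₁ − P₂V₂)/(γ − 1) with γ = 5/3.
P₁V₁ = 11309 J, P₂V₂ = 17747 J.
W = (11309 − 17747) / 0.6667 = -9656 J.

W ≈ -9660 J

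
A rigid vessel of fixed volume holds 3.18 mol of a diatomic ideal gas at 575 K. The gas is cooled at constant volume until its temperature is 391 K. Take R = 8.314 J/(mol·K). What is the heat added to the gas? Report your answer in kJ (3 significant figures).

Constant volume ⇒ W = 0, so Q = ΔU = nCᵥΔT with Cᵥ = 5R/2 = 20.79 J/(mol·K).
ΔU = (3.18)(20.79)(391 − 575) = -12162 J.

Q ≈ -12.2 kJ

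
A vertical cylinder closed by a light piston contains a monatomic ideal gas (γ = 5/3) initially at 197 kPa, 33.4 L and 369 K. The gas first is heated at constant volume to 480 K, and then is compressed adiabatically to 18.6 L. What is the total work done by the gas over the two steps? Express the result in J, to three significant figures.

Step 1 (isochoric): W = 0 (constant volume).
After step 1: P = 256.3 kPa (V unchanged).
Step 2 (adiabatic): W = (P₁V₁ − P₂V₂)/(γ−1) = (8559 − 12645)/0.667 = -6129 J.
W_total = 0 − 6129 = -6129 J.

W_total ≈ -6130 J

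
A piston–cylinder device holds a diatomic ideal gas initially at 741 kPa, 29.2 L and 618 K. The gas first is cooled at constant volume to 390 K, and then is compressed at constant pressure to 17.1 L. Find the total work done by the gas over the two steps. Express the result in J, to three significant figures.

Step 1 (isochoric): W = 0 (constant volume).
After step 1: P = 467.6 kPa (V unchanged).
Step 2 (isobaric): W = PΔV = (467.6 kPa)(17.1 − 29.2 L) = -5658 J.
W_total = 0 − 5658 = -5658 J.

W_total ≈ -5660 J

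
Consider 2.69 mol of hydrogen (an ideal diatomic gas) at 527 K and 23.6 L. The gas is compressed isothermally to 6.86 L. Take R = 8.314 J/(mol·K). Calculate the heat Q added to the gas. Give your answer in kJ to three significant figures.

Q ≈ -14.6 kJ

Isothermal ⇒ ΔU = 0, so Q = W = nRT ln(V₂/V₁).
Q = (2.69)(8.314)(527) ln(6.86/23.6) = 11786 × -1.236 = -14562 J.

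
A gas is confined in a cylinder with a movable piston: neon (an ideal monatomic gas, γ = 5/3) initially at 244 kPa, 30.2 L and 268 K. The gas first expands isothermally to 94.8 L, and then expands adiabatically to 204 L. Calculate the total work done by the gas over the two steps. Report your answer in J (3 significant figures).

Step 1 (isothermal): W = P₁V₁ ln(V₂/V₁) = (7369) ln(94.8/30.2) = 8429 J.
After step 1: P = 77.73 kPa, V = 94.8 L, T = 268 K.
Step 2 (adiabatic): W = (P₁V₁ − P₂V₂)/(γ−1) = (7369 − 4421)/0.667 = 4422 J.
W_total = 8429 + 4422 = 12851 J.

W_total ≈ 12900 J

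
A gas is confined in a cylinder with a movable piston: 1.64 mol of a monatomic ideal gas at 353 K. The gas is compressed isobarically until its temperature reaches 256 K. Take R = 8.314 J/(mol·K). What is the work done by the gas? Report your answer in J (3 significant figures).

W ≈ -1320 J

Isobaric: W = P ΔV = nR ΔT.
W = (1.64)(8.314)(256 − 353) = -1323 J.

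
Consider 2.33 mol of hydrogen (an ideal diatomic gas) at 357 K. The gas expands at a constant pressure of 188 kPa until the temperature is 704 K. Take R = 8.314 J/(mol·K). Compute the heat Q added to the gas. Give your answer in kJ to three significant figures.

Q ≈ 23.5 kJ

Isobaric: W = nRΔT = (2.33)(8.314)(347) = 6722 J.
ΔU = nCᵥΔT with Cᵥ = 5R/2: ΔU = (2.33)(20.79)(347) = 16805 J.
Q = ΔU + W = 16805 + 6722 = 23527 J.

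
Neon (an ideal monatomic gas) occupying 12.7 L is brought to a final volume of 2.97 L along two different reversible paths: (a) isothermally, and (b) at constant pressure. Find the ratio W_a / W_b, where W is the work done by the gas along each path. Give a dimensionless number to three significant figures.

Path (a) isothermal: W = P₁V₁ ln(V₂/V₁) → W_a/(P₁V₁) = -1.453.
Path (b) isobaric: W = P₁(V₂ − V₁) → W_b/(P₁V₁) = -0.7661.
W_a / W_b = -1.453 / -0.7661 = 1.897.

W_a / W_b ≈ 1.90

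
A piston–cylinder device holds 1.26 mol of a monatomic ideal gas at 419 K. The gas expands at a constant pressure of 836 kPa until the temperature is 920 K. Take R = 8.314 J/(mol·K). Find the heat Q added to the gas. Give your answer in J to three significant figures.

Q ≈ 13100 J

Isobaric: W = nRΔT = (1.26)(8.314)(501) = 5248 J.
ΔU = nCᵥΔT with Cᵥ = 3R/2: ΔU = (1.26)(12.47)(501) = 7872 J.
Q = ΔU + W = 7872 + 5248 = 13121 J.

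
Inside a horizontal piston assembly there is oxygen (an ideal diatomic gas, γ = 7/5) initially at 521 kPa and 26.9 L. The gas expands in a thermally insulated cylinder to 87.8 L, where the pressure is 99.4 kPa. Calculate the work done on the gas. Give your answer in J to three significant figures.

W ≈ -13200 J

Adiabatic: W = (P₁V₁ − P₂V₂)/(γ − 1) with γ = 7/5.
P₁V₁ = 14015 J, P₂V₂ = 8727 J.
W = (14015 − 8727) / 0.4 = 13219 J.
Work on gas = −W_by = -13219 J.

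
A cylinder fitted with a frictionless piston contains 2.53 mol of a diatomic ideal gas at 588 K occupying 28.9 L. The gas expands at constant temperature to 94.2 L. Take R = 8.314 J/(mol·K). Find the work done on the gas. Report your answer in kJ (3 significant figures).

Isothermal: W = nRT ln(V₂/V₁).
W = (2.53)(8.314)(588) × ln(94.2/28.9)
  = 12368 × 1.182
W_by_gas = 14614 J; work on gas = −W_by = -14614 J.

W ≈ -14.6 kJ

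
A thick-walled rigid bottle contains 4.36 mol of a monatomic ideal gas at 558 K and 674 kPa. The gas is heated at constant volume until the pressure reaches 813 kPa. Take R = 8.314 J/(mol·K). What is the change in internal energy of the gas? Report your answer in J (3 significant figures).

ΔU ≈ 6260 J

Constant volume ⇒ W = 0, so Q = ΔU = nCᵥΔT with Cᵥ = 3R/2 = 12.47 J/(mol·K).
At constant V, T₂/T₁ = P₂/P₁ ⇒ ΔT = T₁(P₂/P₁ − 1) = 558·(813/674 − 1) = 115.1 K.
ΔU = (4.36)(12.47)(115.1) = 6257 J.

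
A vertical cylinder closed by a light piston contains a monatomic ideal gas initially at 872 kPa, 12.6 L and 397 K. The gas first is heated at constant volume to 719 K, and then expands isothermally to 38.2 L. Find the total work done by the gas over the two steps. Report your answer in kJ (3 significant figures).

W_total ≈ 22.1 kJ

Step 1 (isochoric): W = 0 (constant volume).
After step 1: P = 1579 kPa (V unchanged).
Step 2 (isothermal): W = P₁V₁ ln(V₂/V₁) = (19899) ln(38.2/12.6) = 22070 J.
W_total = 0 + 22070 = 22070 J.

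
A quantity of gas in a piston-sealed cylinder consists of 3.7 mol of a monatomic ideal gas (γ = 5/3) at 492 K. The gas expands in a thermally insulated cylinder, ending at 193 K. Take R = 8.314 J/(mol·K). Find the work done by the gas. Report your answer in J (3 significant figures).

W ≈ 13800 J

Adiabatic ⇒ Q = 0, so W_by = −ΔU = nCᵥ(T₁ − T₂).
Cᵥ = 3R/2 = 12.47 J/(mol·K).
W = (3.7)(12.47)(492 − 193) = 13797 J.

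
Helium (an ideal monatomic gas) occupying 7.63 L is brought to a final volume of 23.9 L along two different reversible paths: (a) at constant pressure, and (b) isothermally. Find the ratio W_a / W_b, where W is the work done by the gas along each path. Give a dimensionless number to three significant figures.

Path (a) isobaric: W = P₁(V₂ − V₁) → W_a/(P₁V₁) = 2.132.
Path (b) isothermal: W = P₁V₁ ln(V₂/V₁) → W_b/(P₁V₁) = 1.142.
W_a / W_b = 2.132 / 1.142 = 1.868.

W_a / W_b ≈ 1.87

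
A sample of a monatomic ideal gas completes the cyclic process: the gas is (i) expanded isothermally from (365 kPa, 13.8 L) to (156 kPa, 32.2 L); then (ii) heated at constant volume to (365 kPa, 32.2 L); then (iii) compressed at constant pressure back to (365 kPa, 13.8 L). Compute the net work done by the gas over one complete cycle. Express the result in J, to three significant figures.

W_net ≈ -2450 J

Leg (i): W = PᵢVᵢ ln(V_f/Vᵢ) = (5037) ln(32.2/13.8) = 4268 J.
Leg (ii): W = 0.
Leg (iii): W = PΔV = (365)(13.8 − 32.2) = -6716 J.
W_net = 4268 − 6716 = -2448 J.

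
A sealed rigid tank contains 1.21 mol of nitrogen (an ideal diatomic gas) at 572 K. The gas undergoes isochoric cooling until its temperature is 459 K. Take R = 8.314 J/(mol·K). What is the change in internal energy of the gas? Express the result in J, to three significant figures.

ΔU ≈ -2840 J

Constant volume ⇒ W = 0, so Q = ΔU = nCᵥΔT with Cᵥ = 5R/2 = 20.79 J/(mol·K).
ΔU = (1.21)(20.79)(459 − 572) = -2842 J.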